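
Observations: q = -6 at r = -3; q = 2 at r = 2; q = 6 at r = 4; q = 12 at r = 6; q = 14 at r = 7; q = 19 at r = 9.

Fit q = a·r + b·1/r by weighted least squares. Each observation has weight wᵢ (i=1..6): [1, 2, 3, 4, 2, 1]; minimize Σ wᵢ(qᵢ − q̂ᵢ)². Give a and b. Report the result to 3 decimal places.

From the data, Σwᵢ·r·r = 388, Σwᵢ·r·1/r = 13, Σwᵢ·1/r·1/r = 61147/63504.
Right-hand side: Σwᵢ·r·q = 753, Σwᵢ·1/r·q = 407/18.
So AᵀWA·[a, b]ᵀ = AᵀWq: [[388, 13]; [13, 61147/63504]]·[a, b]ᵀ = [753, 407/18]ᵀ.
Δ = 388·(61147/63504) − 13² = 3248215/15876.
a = (753·(61147/63504) − 13·(407/18))/(3248215/15876) = 27377043/12992860; b = (388·(407/18) − 13·753)/(3248215/15876) = -16128252/3248215.

a = 2.107, b = -4.965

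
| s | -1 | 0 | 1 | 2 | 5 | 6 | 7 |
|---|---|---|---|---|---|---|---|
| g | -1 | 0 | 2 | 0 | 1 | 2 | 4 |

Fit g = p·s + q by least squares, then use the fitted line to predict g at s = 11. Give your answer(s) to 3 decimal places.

AᵀA·[p, q]ᵀ = Aᵀg reads: 116·p + 20·q = 48;  20·p + 7·q = 8.
(Σs·s = 116, Σs = 20, Σ1 = 7, Σs·g = 48, Σg = 8.)
det = 116·7 − 20² = 412.
p = (48·7 − 20·8)/412 = 44/103; q = (116·8 − 20·48)/412 = -8/103.
At s = 11: ĝ = (44/103)·(11) + (-8/103)·(1) = 476/103.

ĝ = 4.621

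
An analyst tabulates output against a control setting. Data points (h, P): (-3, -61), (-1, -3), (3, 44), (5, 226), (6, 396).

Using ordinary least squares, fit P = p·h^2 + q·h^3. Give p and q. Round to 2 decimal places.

Normal-equation sums: Σh^2·h^2 = 2084, Σh^2·h^3 = 10900, Σh^3·h^3 = 63740.
Moment sums: Σh^2·P = 19750, Σh^3·P = 116624.
So MᵀM·[p, q]ᵀ = MᵀP: [[2084, 10900]; [10900, 63740]]·[p, q]ᵀ = [19750, 116624]ᵀ.
Δ = 2084·63740 − 10900² = 14024160.
p = (19750·63740 − 10900·116624)/14024160 = -102805/116868; q = (2084·116624 − 10900·19750)/14024160 = 1157059/584340.

p = -0.88, q = 1.98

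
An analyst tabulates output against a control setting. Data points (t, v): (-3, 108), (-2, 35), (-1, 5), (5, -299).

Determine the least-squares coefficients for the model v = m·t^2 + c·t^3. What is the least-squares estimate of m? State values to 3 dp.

Compute the Gram sums: Σt^2·t^2 = 723, Σt^2·t^3 = 2849, Σt^3·t^3 = 16419.
And Σt^2·v = -6358, Σt^3·v = -40576.
So MᵀM·[m, c]ᵀ = Mᵀv: [[723, 2849]; [2849, 16419]]·[m, c]ᵀ = [-6358, -40576]ᵀ.
Δ = 723·16419 − 2849² = 3754136.
m = ((-6358)·16419 − 2849·(-40576))/3754136 = 5604511/1877068; c = (723·(-40576) − 2849·(-6358))/3754136 = -5611253/1877068.

m = 2.986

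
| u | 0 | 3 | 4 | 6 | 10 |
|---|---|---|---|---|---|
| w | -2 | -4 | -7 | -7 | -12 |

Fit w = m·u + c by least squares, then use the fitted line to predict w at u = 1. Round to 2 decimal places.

Compute the Gram sums: Σu·u = 161, Σu = 23, Σ1 = 5.
Right-hand side: Σu·w = -202, Σw = -32.
Eliminating c: 5·(row 1) − 23·(row 2) gives 276·m = 5·(-202) − 23·(-32) = -274, so m = -137/138.
Then c = ((-32) − 23·(-137/138))/5 = -11/6.
At u = 1: ŵ = (-137/138)·(1) + (-11/6)·(1) = -65/23.

ŵ = -2.83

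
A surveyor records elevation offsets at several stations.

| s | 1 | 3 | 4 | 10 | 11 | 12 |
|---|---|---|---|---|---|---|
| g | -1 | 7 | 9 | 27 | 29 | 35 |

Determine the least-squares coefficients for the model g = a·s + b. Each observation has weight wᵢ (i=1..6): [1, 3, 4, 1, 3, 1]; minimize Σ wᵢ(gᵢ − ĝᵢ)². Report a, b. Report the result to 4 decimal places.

a = 2.9628, b = -2.6912

From the data, Σwᵢ·s·s = 699, Σwᵢ·s = 81, Σwᵢ·1 = 13.
Right-hand side: Σwᵢ·s·g = 1853, Σwᵢ·g = 205.
So MᵀWM·[a, b]ᵀ = MᵀWg: [[699, 81]; [81, 13]]·[a, b]ᵀ = [1853, 205]ᵀ.
Δ = 699·13 − 81² = 2526.
a = (1853·13 − 81·205)/2526 = 3742/1263; b = (699·205 − 81·1853)/2526 = -1133/421.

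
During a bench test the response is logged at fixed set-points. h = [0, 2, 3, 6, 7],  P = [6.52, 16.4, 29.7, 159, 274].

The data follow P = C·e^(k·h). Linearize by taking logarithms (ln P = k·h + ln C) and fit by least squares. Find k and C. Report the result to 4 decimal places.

k = 0.5419, C = 6.0396

Taking logs, ln P = k·h + ln C, so regress ln P on h.
Over the data: Σh = 18.0000, Σ(h)² = 98.0000, Σln P = 18.7453, Σh·ln P = 85.4733.
Normal system: [[98.0000, 18.0000]; [18.0000, 5]]·[k, ln C]ᵀ = [85.4733, 18.7453]ᵀ.
Δ = 98.0000·5 − (18.0000)² = 166.0000; k = (85.4733·5 − 18.0000·18.7453)/166.0000 = 0.54187, ln C = (98.0000·18.7453 − 18.0000·85.4733)/166.0000 = 1.79833, so C = exp(1.79833) = 6.03956.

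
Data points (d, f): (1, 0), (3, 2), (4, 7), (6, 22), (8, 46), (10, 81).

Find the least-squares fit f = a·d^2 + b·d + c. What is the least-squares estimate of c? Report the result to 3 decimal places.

The normal system MᵀM·[a, b, c]ᵀ = Mᵀf is [[15730, 1820, 226]; [1820, 226, 32]; [226, 32, 6]]·[a, b, c]ᵀ = [11966, 1344, 158]ᵀ.
Inverting the 3×3 Gram matrix, [a, b, c]ᵀ = [9247/8079, -29522/8079, 7298/2693]ᵀ.

c = 2.710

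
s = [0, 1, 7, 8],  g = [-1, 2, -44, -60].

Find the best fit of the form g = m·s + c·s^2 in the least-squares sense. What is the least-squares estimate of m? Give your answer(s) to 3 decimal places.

m = 2.916

Setting ∂/∂m … = 0 gives: 114·m + 856·c = -786;  856·m + 6498·c = -5994.
det = 114·6498 − 856² = 8036.
m = ((-786)·6498 − 856·(-5994))/8036 = 837/287; c = (114·(-5994) − 856·(-786))/8036 = -375/287.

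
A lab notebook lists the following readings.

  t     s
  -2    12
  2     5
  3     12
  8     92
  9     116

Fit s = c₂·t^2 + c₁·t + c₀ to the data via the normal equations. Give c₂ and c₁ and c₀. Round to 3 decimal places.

Entries of MᵀM: Σt^2·t^2 = 10770, Σt^2·t = 1268, Σt^2 = 162, Σt·t = 162, Σt = 20, Σ1 = 5.
For Mᵀs: Σt^2·s = 15460, Σt·s = 1802, Σs = 237.
Normal equations: [[10770, 1268, 162]; [1268, 162, 20]; [162, 20, 5]]·[c₂, c₁, c₀]ᵀ = [15460, 1802, 237]ᵀ.
Inverting the 3×3 Gram matrix, [c₂, c₁, c₀]ᵀ = [135723/85423, -136549/85423, 15217/6571]ᵀ.

c₂ = 1.589, c₁ = -1.599, c₀ = 2.316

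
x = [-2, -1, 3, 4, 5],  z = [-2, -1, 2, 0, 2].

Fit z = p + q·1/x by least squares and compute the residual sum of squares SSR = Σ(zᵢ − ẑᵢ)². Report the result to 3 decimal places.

SSR = 5.228

Compute the Gram sums: Σ1 = 5, Σ1/x = -43/60, Σ1/x·1/x = 5269/3600.
Right-hand side: Σz = 1, Σ1/x·z = 46/15.
Normal equations: [[5, -43/60]; [-43/60, 5269/3600]]·[p, q]ᵀ = [1, 46/15]ᵀ.
Determinant 5·(5269/3600) − (-43/60)² = 1531/225.
p = (1·(5269/3600) − (-43/60)·(46/15))/(1531/225) = 13181/24496; q = (5·(46/15) − (-43/60)·1)/(1531/225) = 14445/6124.
Residuals: -33283/24496, 20103/24496, 16551/24496, -13813/12248, 24255/24496; SSR = 128075/24496.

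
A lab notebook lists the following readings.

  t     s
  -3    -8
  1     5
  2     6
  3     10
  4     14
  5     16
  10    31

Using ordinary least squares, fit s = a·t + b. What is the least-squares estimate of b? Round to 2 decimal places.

Sums needed: Σt·t = 164, Σt = 22, Σ1 = 7.
Moment sums: Σt·s = 517, Σs = 74.
So AᵀA·[a, b]ᵀ = Aᵀs: [[164, 22]; [22, 7]]·[a, b]ᵀ = [517, 74]ᵀ.
det = 164·7 − 22² = 664.
a = (517·7 − 22·74)/664 = 1991/664; b = (164·74 − 22·517)/664 = 381/332.

b = 1.15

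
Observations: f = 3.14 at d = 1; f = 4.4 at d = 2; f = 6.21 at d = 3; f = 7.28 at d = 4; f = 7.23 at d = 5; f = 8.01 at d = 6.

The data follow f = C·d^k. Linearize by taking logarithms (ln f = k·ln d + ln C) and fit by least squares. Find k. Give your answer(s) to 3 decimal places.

Taking logs, ln f = k·ln d + ln C, so regress ln f on ln d.
Over the data: Σln d = 6.5793, Σ(ln d)² = 9.4099, Σln f = 10.4960, Σln d·ln f = 12.6971.
Normal system: [[9.4099, 6.5793]; [6.5793, 6]]·[k, ln C]ᵀ = [12.6971, 10.4960]ᵀ.
Δ = 9.4099·6 − (6.5793)² = 13.1729; k = (12.6971·6 − 6.5793·10.4960)/13.1729 = 0.54101, ln C = (9.4099·10.4960 − 6.5793·12.6971)/13.1729 = 1.15610.

k = 0.541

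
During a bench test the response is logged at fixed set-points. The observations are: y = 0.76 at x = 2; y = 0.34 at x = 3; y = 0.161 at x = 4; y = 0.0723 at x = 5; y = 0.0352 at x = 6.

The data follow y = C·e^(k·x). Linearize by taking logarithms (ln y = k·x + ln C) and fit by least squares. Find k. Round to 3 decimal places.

k = -0.769

Let Y = ln y. Fitting Y = k·x + ln C by least squares:
AᵀA = [[90.0000, 20.0000]; [20.0000, 5]], rhs = [-44.3056, -9.1532]ᵀ  (here Σx = 20.0000, Σ(x)² = 90.0000, Σln y = -9.1532, Σx·ln y = -44.3056).
Solving (det = 50.0000): k = -0.76927, ln C = 1.24642.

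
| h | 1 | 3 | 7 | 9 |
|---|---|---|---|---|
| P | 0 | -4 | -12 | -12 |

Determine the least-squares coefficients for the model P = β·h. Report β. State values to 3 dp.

From the data, Σh·h = 140.
Right-hand side: Σh·P = -204.
XᵀX·[β]ᵀ = XᵀP becomes [[140]]·[β]ᵀ = [-204]ᵀ.
Hence β = -204 / 140 ≈ -1.45714.

β = -1.457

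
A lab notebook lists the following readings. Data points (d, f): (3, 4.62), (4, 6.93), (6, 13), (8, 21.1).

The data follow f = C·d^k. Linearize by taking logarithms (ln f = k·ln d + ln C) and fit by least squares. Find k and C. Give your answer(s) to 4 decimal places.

Let Y = ln f. Fitting Y = k·ln d + ln C by least squares:
Σln d = 6.3561, Σ(ln d)² = 10.6632, Σln f = 9.0805, Σln d·ln f = 15.3015.
Equations: 10.6632·k + 6.3561·ln C = 15.3015;  6.3561·k + 4·ln C = 9.0805.
Solving (det = 2.2529): k = 1.54900, ln C = -0.19128, so C = exp(-0.19128) = 0.82590.

k = 1.5490, C = 0.8259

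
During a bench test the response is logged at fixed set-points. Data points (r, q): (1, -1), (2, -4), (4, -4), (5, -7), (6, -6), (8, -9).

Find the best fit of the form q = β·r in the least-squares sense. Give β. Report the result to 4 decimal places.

β = -1.1507

The normal system XᵀX·[β]ᵀ = Xᵀq is [[146]]·[β]ᵀ = [-168]ᵀ.
Hence β = -168 / 146 ≈ -1.15068.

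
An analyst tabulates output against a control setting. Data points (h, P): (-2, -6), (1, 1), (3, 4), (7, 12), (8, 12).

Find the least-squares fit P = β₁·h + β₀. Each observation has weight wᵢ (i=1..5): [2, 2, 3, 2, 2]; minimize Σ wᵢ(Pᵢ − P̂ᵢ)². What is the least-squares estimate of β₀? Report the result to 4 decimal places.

β₀ = -1.6168

Entries of MᵀWM: Σwᵢ·h·h = 263, Σwᵢ·h = 37, Σwᵢ·1 = 11.
Right-hand side: Σwᵢ·h·P = 422, Σwᵢ·P = 50.
Normal equations: [[263, 37]; [37, 11]]·[β₁, β₀]ᵀ = [422, 50]ᵀ.
det = 263·11 − 37² = 1524.
β₁ = (422·11 − 37·50)/1524 = 698/381; β₀ = (263·50 − 37·422)/1524 = -616/381.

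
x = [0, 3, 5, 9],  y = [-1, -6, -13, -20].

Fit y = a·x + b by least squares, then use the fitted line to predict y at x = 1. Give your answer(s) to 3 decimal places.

ŷ = -2.930

Normal-equation sums: Σx·x = 115, Σx = 17, Σ1 = 4.
Right-hand side: Σx·y = -263, Σy = -40.
Normal equations: [[115, 17]; [17, 4]]·[a, b]ᵀ = [-263, -40]ᵀ.
Eliminating b: 4·(row 1) − 17·(row 2) gives 171·a = 4·(-263) − 17·(-40) = -372, so a = -124/57.
Then b = ((-40) − 17·(-124/57))/4 = -43/57.
At x = 1: ŷ = (-124/57)·(1) + (-43/57)·(1) = -167/57.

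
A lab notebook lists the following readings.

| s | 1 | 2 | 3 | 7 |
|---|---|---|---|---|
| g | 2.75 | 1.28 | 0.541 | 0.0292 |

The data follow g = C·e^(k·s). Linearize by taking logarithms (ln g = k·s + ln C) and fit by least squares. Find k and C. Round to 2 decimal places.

With ln gᵢ as the transformed response and sᵢ as the regressor:
Over the data: Σs = 13.0000, Σ(s)² = 63.0000, Σln g = -2.8895, Σs·ln g = -25.0728.
Normal system: [[63.0000, 13.0000]; [13.0000, 4]]·[k, ln C]ᵀ = [-25.0728, -2.8895]ᵀ.
Δ = 63.0000·4 − (13.0000)² = 83.0000; k = (-25.0728·4 − 13.0000·-2.8895)/83.0000 = -0.75576, ln C = (63.0000·-2.8895 − 13.0000·-25.0728)/83.0000 = 1.73386, so C = exp(1.73386) = 5.66246.

k = -0.76, C = 5.66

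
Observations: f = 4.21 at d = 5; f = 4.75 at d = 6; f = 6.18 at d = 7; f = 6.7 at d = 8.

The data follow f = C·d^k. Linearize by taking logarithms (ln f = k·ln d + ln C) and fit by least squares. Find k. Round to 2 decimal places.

k = 1.06

With ln fᵢ as the transformed response and ln dᵢ as the regressor:
Over the data: Σln d = 7.4265, Σ(ln d)² = 13.9113, Σln f = 6.7190, Σln d·ln f = 12.6048.
Normal system: [[13.9113, 7.4265]; [7.4265, 4]]·[k, ln C]ᵀ = [12.6048, 6.7190]ᵀ.
Δ = 13.9113·4 − (7.4265)² = 0.4917; k = (12.6048·4 − 7.4265·6.7190)/0.4917 = 1.05723, ln C = (13.9113·6.7190 − 7.4265·12.6048)/0.4917 = -0.28313.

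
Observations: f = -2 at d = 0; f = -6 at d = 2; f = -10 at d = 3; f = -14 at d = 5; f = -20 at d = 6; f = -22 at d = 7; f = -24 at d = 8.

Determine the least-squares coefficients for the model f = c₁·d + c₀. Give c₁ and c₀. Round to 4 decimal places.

With design matrix M, MᵀM = [[187, 31]; [31, 7]] and Mᵀf = [-578, -98]ᵀ.
Determinant 187·7 − 31² = 348.
c₁ = ((-578)·7 − 31·(-98))/348 = -84/29; c₀ = (187·(-98) − 31·(-578))/348 = -34/29.

c₁ = -2.8966, c₀ = -1.1724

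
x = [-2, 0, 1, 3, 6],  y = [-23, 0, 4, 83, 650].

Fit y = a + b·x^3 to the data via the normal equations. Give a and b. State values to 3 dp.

a = 0.945, b = 3.005

Normal-equation sums: Σ1 = 5, Σx^3 = 236, Σx^3·x^3 = 47450.
Right-hand side: Σy = 714, Σx^3·y = 142829.
Normal equations: [[5, 236]; [236, 47450]]·[a, b]ᵀ = [714, 142829]ᵀ.
Eliminating b: 47450·(row 1) − 236·(row 2) gives 181554·a = 47450·714 − 236·142829 = 171656, so a = 85828/90777.
Then b = (142829 − 236·(85828/90777))/47450 = 545641/181554.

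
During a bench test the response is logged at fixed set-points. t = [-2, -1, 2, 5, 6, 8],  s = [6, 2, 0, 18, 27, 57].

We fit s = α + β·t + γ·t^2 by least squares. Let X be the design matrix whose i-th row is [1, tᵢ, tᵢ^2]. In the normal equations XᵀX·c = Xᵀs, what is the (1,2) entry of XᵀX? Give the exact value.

Row 1 ↔ basis 1, column 2 ↔ basis t, so (XᵀX)_{1,2} = Σᵢ t = (1)·(-2) + (1)·(-1) + (1)·(2) + (1)·(5) + (1)·(6) + (1)·(8) = 18.

18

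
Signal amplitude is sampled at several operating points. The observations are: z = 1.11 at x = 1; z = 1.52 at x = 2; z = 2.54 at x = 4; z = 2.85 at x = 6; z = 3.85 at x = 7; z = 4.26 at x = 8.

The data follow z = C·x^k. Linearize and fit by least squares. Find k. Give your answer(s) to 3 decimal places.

k = 0.637

Taking logs, ln z = k·ln x + ln C, so regress ln z on ln x.
Σln x = 7.8966, Σ(ln x)² = 13.7233, Σln z = 5.2999, Σln x·ln z = 9.0959.
Normal system: [[13.7233, 7.8966]; [7.8966, 6]]·[k, ln C]ᵀ = [9.0959, 5.2999]ᵀ.
Solving (det = 19.9843): k = 0.63673, ln C = 0.04532.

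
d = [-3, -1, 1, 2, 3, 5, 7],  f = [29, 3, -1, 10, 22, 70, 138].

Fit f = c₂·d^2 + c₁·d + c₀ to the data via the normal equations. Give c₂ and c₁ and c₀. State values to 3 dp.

Compute the Gram sums: Σd^2·d^2 = 3206, Σd^2·d = 476, Σd^2 = 98, Σd·d = 98, Σd = 14, Σ1 = 7.
And Σd^2·f = 9013, Σd·f = 1311, Σf = 271.
Solving the 3×3 system (Gaussian elimination) gives c₂ = 2143/714, c₁ = -3641/3570, c₀ = -753/595.

c₂ = 3.001, c₁ = -1.020, c₀ = -1.266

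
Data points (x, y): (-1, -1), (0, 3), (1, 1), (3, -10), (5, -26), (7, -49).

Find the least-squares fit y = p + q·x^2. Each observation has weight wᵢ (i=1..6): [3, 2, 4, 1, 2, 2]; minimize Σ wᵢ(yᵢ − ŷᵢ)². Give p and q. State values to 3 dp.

p = 1.285, q = -1.043

Setting ∂/∂p … = 0 gives: 14·p + 164·q = -153;  164·p + 6140·q = -6191.
Δ = 14·6140 − 164² = 59064.
p = ((-153)·6140 − 164·(-6191))/59064 = 9488/7383; q = (14·(-6191) − 164·(-153))/59064 = -30791/29532.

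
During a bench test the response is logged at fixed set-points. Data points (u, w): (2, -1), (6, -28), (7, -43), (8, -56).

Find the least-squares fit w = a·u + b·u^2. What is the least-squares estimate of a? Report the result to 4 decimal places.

From the data, Σu·u = 153, Σu·u^2 = 1079, Σu^2·u^2 = 7809.
And Σu·w = -919, Σu^2·w = -6703.
AᵀA·[a, b]ᵀ = Aᵀw becomes [[153, 1079]; [1079, 7809]]·[a, b]ᵀ = [-919, -6703]ᵀ.
det = 153·7809 − 1079² = 30536.
a = ((-919)·7809 − 1079·(-6703))/30536 = 28033/15268; b = (153·(-6703) − 1079·(-919))/30536 = -16979/15268.

a = 1.8361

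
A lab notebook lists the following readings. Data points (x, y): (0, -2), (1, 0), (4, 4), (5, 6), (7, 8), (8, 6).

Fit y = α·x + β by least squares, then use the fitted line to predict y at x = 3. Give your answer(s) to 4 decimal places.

ŷ = 2.3279

The normal system AᵀA·[α, β]ᵀ = Aᵀy is [[155, 25]; [25, 6]]·[α, β]ᵀ = [150, 22]ᵀ.
det = 155·6 − 25² = 305.
α = (150·6 − 25·22)/305 = 70/61; β = (155·22 − 25·150)/305 = -68/61.
At x = 3: ŷ = (70/61)·(3) + (-68/61)·(1) = 142/61.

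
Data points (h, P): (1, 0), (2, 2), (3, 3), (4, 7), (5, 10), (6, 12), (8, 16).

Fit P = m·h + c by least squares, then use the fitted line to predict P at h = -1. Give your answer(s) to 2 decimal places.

P̂ = -5.23

From the data, Σh·h = 155, Σh = 29, Σ1 = 7.
Right-hand side: Σh·P = 291, ΣP = 50.
AᵀA·[m, c]ᵀ = AᵀP becomes [[155, 29]; [29, 7]]·[m, c]ᵀ = [291, 50]ᵀ.
Determinant 155·7 − 29² = 244.
m = (291·7 − 29·50)/244 = 587/244; c = (155·50 − 29·291)/244 = -689/244.
At h = -1: P̂ = (587/244)·(-1) + (-689/244)·(1) = -319/61.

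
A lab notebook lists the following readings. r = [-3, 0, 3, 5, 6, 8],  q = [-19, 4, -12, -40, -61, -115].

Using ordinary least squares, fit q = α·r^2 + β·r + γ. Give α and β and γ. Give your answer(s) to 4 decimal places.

The normal system MᵀM·[α, β, γ]ᵀ = Mᵀq is [[6179, 853, 143]; [853, 143, 19]; [143, 19, 6]]·[α, β, γ]ᵀ = [-10835, -1465, -243]ᵀ.
Inverting the 3×3 Gram matrix, [α, β, γ]ᵀ = [-1423/708, 6509/4956, 2679/826]ᵀ.

α = -2.0099, β = 1.3134, γ = 3.2433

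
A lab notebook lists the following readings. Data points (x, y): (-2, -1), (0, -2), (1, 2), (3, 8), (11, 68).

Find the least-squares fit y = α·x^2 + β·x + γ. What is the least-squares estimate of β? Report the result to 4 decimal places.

Forming AᵀA = [[14739, 1351, 135]; [1351, 135, 13]; [135, 13, 5]] and Aᵀy = [8298, 776, 75]ᵀ gives AᵀA·[α, β, γ]ᵀ = Aᵀy.
Row-reducing yields α = 134569/306782, β = 431535/306782, γ = -76812/153391.

β = 1.4067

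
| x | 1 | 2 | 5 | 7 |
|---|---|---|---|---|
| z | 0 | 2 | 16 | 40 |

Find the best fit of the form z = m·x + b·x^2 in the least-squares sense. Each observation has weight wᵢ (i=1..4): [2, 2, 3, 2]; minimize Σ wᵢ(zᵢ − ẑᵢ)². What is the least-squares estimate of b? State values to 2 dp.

Setting ∂/∂m … = 0 gives: 183·m + 1079·b = 808;  1079·m + 6711·b = 5136.
(Σwᵢ·x·x = 183, Σwᵢ·x·x^2 = 1079, Σwᵢ·x^2·x^2 = 6711, Σwᵢ·x·z = 808, Σwᵢ·x^2·z = 5136.)
det = 183·6711 − 1079² = 63872.
m = (808·6711 − 1079·5136)/63872 = -14907/7984; b = (183·5136 − 1079·808)/63872 = 8507/7984.

b = 1.07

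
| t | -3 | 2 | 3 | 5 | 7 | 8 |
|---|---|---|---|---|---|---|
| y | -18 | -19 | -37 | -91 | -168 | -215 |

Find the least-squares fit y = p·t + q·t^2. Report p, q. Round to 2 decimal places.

From the data, Σt·t = 160, Σt·t^2 = 988, Σt^2·t^2 = 7300.
For Xᵀy: Σt·y = -3446, Σt^2·y = -24838.
Normal equations: [[160, 988]; [988, 7300]]·[p, q]ᵀ = [-3446, -24838]ᵀ.
Δ = 160·7300 − 988² = 191856.
p = ((-3446)·7300 − 988·(-24838))/191856 = -38491/11991; q = (160·(-24838) − 988·(-3446))/191856 = -71179/23982.

p = -3.21, q = -2.97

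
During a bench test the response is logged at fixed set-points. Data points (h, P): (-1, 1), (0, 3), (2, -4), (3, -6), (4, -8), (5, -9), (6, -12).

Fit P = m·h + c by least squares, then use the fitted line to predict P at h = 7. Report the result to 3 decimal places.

The normal equations are: 91·m + 19·c = -176;  19·m + 7·c = -35.
Eliminating c: 7·(row 1) − 19·(row 2) gives 276·m = 7·(-176) − 19·(-35) = -567, so m = -189/92.
Then c = ((-35) − 19·(-189/92))/7 = 53/92.
At h = 7: P̂ = (-189/92)·(7) + (53/92)·(1) = -635/46.

P̂ = -13.804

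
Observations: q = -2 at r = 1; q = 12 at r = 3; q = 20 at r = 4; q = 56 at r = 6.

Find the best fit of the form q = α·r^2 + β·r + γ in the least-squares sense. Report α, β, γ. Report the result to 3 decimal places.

α = 1.833, β = -1.372, γ = -2.115

Sums needed: Σr^2·r^2 = 1634, Σr^2·r = 308, Σr^2 = 62, Σr·r = 62, Σr = 14, Σ1 = 4.
And Σr^2·q = 2442, Σr·q = 450, Σq = 86.
AᵀA·[α, β, γ]ᵀ = Aᵀq becomes [[1634, 308, 62]; [308, 62, 14]; [62, 14, 4]]·[α, β, γ]ᵀ = [2442, 450, 86]ᵀ.
Row-reducing yields α = 11/6, β = -107/78, γ = -55/26.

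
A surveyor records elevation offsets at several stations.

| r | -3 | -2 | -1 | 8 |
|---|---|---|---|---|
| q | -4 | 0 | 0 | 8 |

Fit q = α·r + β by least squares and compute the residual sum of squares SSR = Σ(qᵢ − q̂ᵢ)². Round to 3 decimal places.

Normal-equation sums: Σr·r = 78, Σr = 2, Σ1 = 4.
Moment sums: Σr·q = 76, Σq = 4.
XᵀX·[α, β]ᵀ = Xᵀq becomes [[78, 2]; [2, 4]]·[α, β]ᵀ = [76, 4]ᵀ.
Determinant 78·4 − 2² = 308.
α = (76·4 − 2·4)/308 = 74/77; β = (78·4 − 2·76)/308 = 40/77.
Residuals: -18/11, 108/77, 34/77, -16/77; SSR = 376/77.

SSR = 4.883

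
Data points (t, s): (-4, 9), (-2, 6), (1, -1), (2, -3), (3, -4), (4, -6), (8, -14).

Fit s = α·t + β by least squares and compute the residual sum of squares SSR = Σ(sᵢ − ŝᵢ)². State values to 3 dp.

Entries of AᵀA: Σt·t = 114, Σt = 12, Σ1 = 7.
Moment sums: Σt·s = -203, Σs = -13.
Determinant 114·7 − 12² = 654.
α = ((-203)·7 − 12·(-13))/654 = -1265/654; β = (114·(-13) − 12·(-203))/654 = 159/109.
Residuals: -64/327, 220/327, -343/654, -193/327, 75/218, 91/327, 5/327; SSR = 857/654.

SSR = 1.310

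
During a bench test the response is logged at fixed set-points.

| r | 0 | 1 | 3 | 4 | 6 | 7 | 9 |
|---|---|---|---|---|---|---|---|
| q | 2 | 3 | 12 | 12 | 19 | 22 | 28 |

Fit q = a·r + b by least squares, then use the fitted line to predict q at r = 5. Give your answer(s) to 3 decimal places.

q̂ = 16.106

Setting ∂/∂a … = 0 gives: 192·a + 30·b = 607;  30·a + 7·b = 98.
(Σr·r = 192, Σr = 30, Σ1 = 7, Σr·q = 607, Σq = 98.)
Eliminating b: 7·(row 1) − 30·(row 2) gives 444·a = 7·607 − 30·98 = 1309, so a = 1309/444.
Then b = (98 − 30·(1309/444))/7 = 101/74.
At r = 5: q̂ = (1309/444)·(5) + (101/74)·(1) = 7151/444.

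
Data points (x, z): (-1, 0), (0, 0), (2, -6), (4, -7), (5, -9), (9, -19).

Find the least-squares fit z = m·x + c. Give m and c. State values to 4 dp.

m = -1.8878, c = -0.8554

Sums needed: Σx·x = 127, Σx = 19, Σ1 = 6.
Moment sums: Σx·z = -256, Σz = -41.
So MᵀM·[m, c]ᵀ = Mᵀz: [[127, 19]; [19, 6]]·[m, c]ᵀ = [-256, -41]ᵀ.
Δ = 127·6 − 19² = 401.
m = ((-256)·6 − 19·(-41))/401 = -757/401; c = (127·(-41) − 19·(-256))/401 = -343/401.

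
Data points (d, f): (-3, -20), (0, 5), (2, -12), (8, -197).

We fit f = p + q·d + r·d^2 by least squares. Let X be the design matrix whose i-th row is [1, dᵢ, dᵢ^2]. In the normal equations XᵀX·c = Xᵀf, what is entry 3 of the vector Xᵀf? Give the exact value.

-12836

Entry 3 ↔ basis d^2, so (Xᵀf)_{3} = Σᵢ (d^2)·fᵢ = (9)·(-20) + (0)·(5) + (4)·(-12) + (64)·(-197) = -12836.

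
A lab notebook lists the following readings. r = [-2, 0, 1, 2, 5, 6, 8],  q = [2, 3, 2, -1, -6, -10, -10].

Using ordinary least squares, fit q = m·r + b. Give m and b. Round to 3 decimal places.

Sums needed: Σr·r = 134, Σr = 20, Σ1 = 7.
Right-hand side: Σr·q = -174, Σq = -20.
XᵀX·[m, b]ᵀ = Xᵀq becomes [[134, 20]; [20, 7]]·[m, b]ᵀ = [-174, -20]ᵀ.
Determinant 134·7 − 20² = 538.
m = ((-174)·7 − 20·(-20))/538 = -409/269; b = (134·(-20) − 20·(-174))/538 = 400/269.

m = -1.520, b = 1.487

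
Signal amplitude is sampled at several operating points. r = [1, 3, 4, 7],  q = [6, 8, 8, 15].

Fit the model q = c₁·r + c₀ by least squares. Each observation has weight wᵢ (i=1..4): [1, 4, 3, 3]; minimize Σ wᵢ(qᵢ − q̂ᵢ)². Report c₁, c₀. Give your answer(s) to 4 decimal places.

c₁ = 1.6537, c₀ = 2.8119

From the data, Σwᵢ·r·r = 232, Σwᵢ·r = 46, Σwᵢ·1 = 11.
Right-hand side: Σwᵢ·r·q = 513, Σwᵢ·q = 107.
Eliminating c₀: 11·(row 1) − 46·(row 2) gives 436·c₁ = 11·513 − 46·107 = 721, so c₁ = 721/436.
Then c₀ = (107 − 46·(721/436))/11 = 613/218.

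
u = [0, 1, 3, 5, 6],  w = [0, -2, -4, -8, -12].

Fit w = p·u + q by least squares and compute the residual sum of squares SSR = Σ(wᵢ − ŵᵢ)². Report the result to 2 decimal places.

SSR = 4.18

Compute the Gram sums: Σu·u = 71, Σu = 15, Σ1 = 5.
Moment sums: Σu·w = -126, Σw = -26.
Normal equations: [[71, 15]; [15, 5]]·[p, q]ᵀ = [-126, -26]ᵀ.
Δ = 71·5 − 15² = 130.
p = ((-126)·5 − 15·(-26))/130 = -24/13; q = (71·(-26) − 15·(-126))/130 = 22/65.
Residuals: -22/65, -32/65, 6/5, 58/65, -82/65; SSR = 272/65.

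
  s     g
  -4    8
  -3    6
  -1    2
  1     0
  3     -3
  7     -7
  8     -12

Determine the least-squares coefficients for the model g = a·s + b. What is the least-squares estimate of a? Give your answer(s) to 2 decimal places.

a = -1.49

From the data, Σs·s = 149, Σs = 11, Σ1 = 7.
Right-hand side: Σs·g = -206, Σg = -6.
So MᵀM·[a, b]ᵀ = Mᵀg: [[149, 11]; [11, 7]]·[a, b]ᵀ = [-206, -6]ᵀ.
det = 149·7 − 11² = 922.
a = ((-206)·7 − 11·(-6))/922 = -688/461; b = (149·(-6) − 11·(-206))/922 = 686/461.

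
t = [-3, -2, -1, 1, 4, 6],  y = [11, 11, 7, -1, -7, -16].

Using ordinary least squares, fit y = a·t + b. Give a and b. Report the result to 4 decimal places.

With design matrix X, XᵀX = [[67, 5]; [5, 6]] and Xᵀy = [-187, 5]ᵀ.
det = 67·6 − 5² = 377.
a = ((-187)·6 − 5·5)/377 = -1147/377; b = (67·5 − 5·(-187))/377 = 1270/377.

a = -3.0424, b = 3.3687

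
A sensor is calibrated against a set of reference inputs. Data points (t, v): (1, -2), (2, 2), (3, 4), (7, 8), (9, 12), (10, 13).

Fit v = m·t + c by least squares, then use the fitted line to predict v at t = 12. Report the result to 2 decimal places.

Entries of XᵀX: Σt·t = 244, Σt = 32, Σ1 = 6.
Right-hand side: Σt·v = 308, Σv = 37.
XᵀX·[m, c]ᵀ = Xᵀv becomes [[244, 32]; [32, 6]]·[m, c]ᵀ = [308, 37]ᵀ.
Δ = 244·6 − 32² = 440.
m = (308·6 − 32·37)/440 = 83/55; c = (244·37 − 32·308)/440 = -207/110.
At t = 12: v̂ = (83/55)·(12) + (-207/110)·(1) = 357/22.

v̂ = 16.23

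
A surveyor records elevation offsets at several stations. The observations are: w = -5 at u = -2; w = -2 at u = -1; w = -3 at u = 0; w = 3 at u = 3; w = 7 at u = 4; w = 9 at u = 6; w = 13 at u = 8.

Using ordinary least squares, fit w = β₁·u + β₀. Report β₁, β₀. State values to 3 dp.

Sums needed: Σu·u = 130, Σu = 18, Σ1 = 7.
Moment sums: Σu·w = 207, Σw = 22.
Δ = 130·7 − 18² = 586.
β₁ = (207·7 − 18·22)/586 = 1053/586; β₀ = (130·22 − 18·207)/586 = -433/293.

β₁ = 1.797, β₀ = -1.478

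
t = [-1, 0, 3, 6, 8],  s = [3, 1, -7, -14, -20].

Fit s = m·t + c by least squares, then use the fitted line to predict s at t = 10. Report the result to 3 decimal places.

ŝ = -24.701

Normal-equation sums: Σt·t = 110, Σt = 16, Σ1 = 5.
Right-hand side: Σt·s = -268, Σs = -37.
Δ = 110·5 − 16² = 294.
m = ((-268)·5 − 16·(-37))/294 = -374/147; c = (110·(-37) − 16·(-268))/294 = 109/147.
At t = 10: ŝ = (-374/147)·(10) + (109/147)·(1) = -3631/147.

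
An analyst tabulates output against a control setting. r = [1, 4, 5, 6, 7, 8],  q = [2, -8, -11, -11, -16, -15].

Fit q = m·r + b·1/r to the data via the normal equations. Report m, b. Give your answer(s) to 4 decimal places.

m = -2.1285, b = 3.9244

Normal-equation sums: Σr·r = 191, Σr·1/r = 6, Σ1/r·1/r = 822949/705600.
For Mᵀq: Σr·q = -383, Σ1/r·q = -6883/840.
Determinant 191·(822949/705600) − 6² = 131781659/705600.
m = ((-383)·(822949/705600) − 6·(-6883/840))/(131781659/705600) = -280499147/131781659; b = (191·(-6883/840) − 6·(-383))/(131781659/705600) = 517160280/131781659.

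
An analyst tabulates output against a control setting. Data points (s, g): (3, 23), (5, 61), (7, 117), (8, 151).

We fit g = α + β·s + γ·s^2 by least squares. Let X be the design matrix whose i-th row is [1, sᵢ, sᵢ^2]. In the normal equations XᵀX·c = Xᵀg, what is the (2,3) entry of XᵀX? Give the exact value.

1007

Row 2 ↔ basis s, column 3 ↔ basis s^2, so (XᵀX)_{2,3} = Σᵢ (s)·(s^2) = (3)·(9) + (5)·(25) + (7)·(49) + (8)·(64) = 1007.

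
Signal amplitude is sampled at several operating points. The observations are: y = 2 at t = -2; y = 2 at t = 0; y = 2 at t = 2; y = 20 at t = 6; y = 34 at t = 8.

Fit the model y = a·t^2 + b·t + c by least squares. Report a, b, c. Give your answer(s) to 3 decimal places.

From the data, Σt^2·t^2 = 5424, Σt^2·t = 728, Σt^2 = 108, Σt·t = 108, Σt = 14, Σ1 = 5.
Right-hand side: Σt^2·y = 2912, Σt·y = 392, Σy = 60.
So XᵀX·[a, b, c]ᵀ = Xᵀy: [[5424, 728, 108]; [728, 108, 14]; [108, 14, 5]]·[a, b, c]ᵀ = [2912, 392, 60]ᵀ.
Row-reducing yields a = 619/1232, b = 13/88, c = 113/154.

a = 0.502, b = 0.148, c = 0.734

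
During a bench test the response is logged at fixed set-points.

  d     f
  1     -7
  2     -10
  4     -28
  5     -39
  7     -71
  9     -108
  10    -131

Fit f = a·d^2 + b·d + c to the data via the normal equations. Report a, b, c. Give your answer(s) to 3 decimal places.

MᵀM·[a, b, c]ᵀ = Mᵀf reads: 19860·a + 2270·b + 276·c = -26797;  2270·a + 276·b + 38·c = -3113;  276·a + 38·b + 7·c = -394.
(Σd^2·d^2 = 19860, Σd^2·d = 2270, Σd^2 = 276, Σd·d = 276, Σd = 38, Σ1 = 7, Σd^2·f = -26797, Σd·f = -3113, Σf = -394.)
Solving the 3×3 system (Gaussian elimination) gives a = -116803/106162, b = -190469/106162, c = -168027/53081.

a = -1.100, b = -1.794, c = -3.165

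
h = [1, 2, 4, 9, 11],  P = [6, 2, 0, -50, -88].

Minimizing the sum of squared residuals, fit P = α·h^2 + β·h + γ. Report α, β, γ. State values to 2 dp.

α = -1.11, β = 4.15, γ = 0.87

Normal-equation sums: Σh^2·h^2 = 21475, Σh^2·h = 2133, Σh^2 = 223, Σh·h = 223, Σh = 27, Σ1 = 5.
For AᵀP: Σh^2·P = -14684, Σh·P = -1408, ΣP = -130.
Normal equations: [[21475, 2133, 223]; [2133, 223, 27]; [223, 27, 5]]·[α, β, γ]ᵀ = [-14684, -1408, -130]ᵀ.
Solving the 3×3 system (Gaussian elimination) gives α = -37833/34231, β = 142127/34231, γ = 29860/34231.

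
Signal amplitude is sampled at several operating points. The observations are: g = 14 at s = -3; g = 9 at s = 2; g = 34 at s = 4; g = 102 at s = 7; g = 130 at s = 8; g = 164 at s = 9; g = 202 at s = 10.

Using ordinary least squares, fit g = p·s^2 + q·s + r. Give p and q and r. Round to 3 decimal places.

Compute the Gram sums: Σs^2·s^2 = 23411, Σs^2·s = 2629, Σs^2 = 323, Σs·s = 323, Σs = 37, Σ1 = 7.
Moment sums: Σs^2·g = 47508, Σs·g = 5362, Σg = 655.
So XᵀX·[p, q, r]ᵀ = Xᵀg: [[23411, 2629, 323]; [2629, 323, 37]; [323, 37, 7]]·[p, q, r]ᵀ = [47508, 5362, 655]ᵀ.
Row-reducing yields p = 394979/205152, q = 201695/205152, r = -7933/17096.

p = 1.925, q = 0.983, r = -0.464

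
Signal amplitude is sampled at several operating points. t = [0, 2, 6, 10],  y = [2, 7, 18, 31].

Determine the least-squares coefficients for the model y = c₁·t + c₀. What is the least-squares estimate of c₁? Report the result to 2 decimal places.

Forming XᵀX = [[140, 18]; [18, 4]] and Xᵀy = [432, 58]ᵀ gives XᵀX·[c₁, c₀]ᵀ = Xᵀy.
Determinant 140·4 − 18² = 236.
c₁ = (432·4 − 18·58)/236 = 171/59; c₀ = (140·58 − 18·432)/236 = 86/59.

c₁ = 2.90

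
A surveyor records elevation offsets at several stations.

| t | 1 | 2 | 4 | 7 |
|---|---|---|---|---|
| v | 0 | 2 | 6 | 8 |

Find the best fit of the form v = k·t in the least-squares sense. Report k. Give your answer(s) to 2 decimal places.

k = 1.20

Setting ∂/∂k … = 0 gives: 70·k = 84.
(Σt·t = 70, Σt·v = 84.)
k = 84/70 = 1.2.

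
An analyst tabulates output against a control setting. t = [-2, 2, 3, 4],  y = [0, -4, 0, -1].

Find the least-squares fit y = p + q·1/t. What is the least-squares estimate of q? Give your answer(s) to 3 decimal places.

q = -2.584

The normal equations are: 4·p + (7/12)·q = -5;  (7/12)·p + (97/144)·q = -9/4.
(Σ1 = 4, Σ1/t = 7/12, Σ1/t·1/t = 97/144, Σy = -5, Σ1/t·y = -9/4.)
det = 4·(97/144) − (7/12)² = 113/48.
p = ((-5)·(97/144) − (7/12)·(-9/4))/(113/48) = -296/339; q = (4·(-9/4) − (7/12)·(-5))/(113/48) = -292/113.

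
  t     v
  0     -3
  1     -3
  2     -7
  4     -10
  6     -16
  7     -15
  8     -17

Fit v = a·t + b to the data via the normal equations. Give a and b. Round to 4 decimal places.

a = -1.8966, b = -2.5567

Compute the Gram sums: Σt·t = 170, Σt = 28, Σ1 = 7.
For Xᵀv: Σt·v = -394, Σv = -71.
So XᵀX·[a, b]ᵀ = Xᵀv: [[170, 28]; [28, 7]]·[a, b]ᵀ = [-394, -71]ᵀ.
Determinant 170·7 − 28² = 406.
a = ((-394)·7 − 28·(-71))/406 = -55/29; b = (170·(-71) − 28·(-394))/406 = -519/203.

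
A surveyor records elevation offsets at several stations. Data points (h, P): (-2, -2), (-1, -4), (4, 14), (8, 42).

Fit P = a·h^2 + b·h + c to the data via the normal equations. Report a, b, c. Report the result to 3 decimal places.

a = 0.442, b = 1.873, c = -1.115

Normal-equation sums: Σh^2·h^2 = 4369, Σh^2·h = 567, Σh^2 = 85, Σh·h = 85, Σh = 9, Σ1 = 4.
Moment sums: Σh^2·P = 2900, Σh·P = 400, ΣP = 50.
Row-reducing yields a = 73/165, b = 103/55, c = -184/165.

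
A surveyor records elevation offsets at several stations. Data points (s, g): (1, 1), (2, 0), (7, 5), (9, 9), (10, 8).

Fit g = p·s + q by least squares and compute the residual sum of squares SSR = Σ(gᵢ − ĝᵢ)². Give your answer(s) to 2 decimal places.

Forming MᵀM = [[235, 29]; [29, 5]] and Mᵀg = [197, 23]ᵀ gives MᵀM·[p, q]ᵀ = Mᵀg.
det = 235·5 − 29² = 334.
p = (197·5 − 29·23)/334 = 159/167; q = (235·23 − 29·197)/334 = -154/167.
Residuals: 162/167, -164/167, -124/167, 226/167, -100/167; SSR = 776/167.

SSR = 4.65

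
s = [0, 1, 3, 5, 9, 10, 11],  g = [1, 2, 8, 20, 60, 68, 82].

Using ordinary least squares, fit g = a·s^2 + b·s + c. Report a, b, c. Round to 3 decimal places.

a = 0.577, b = 1.121, c = 0.385

Forming AᵀA = [[31909, 3213, 337]; [3213, 337, 39]; [337, 39, 7]] and Aᵀg = [22156, 2248, 241]ᵀ gives AᵀA·[a, b, c]ᵀ = Aᵀg.
Inverting the 3×3 Gram matrix, [a, b, c]ᵀ = [63547/110054, 123359/110054, 21191/55027]ᵀ.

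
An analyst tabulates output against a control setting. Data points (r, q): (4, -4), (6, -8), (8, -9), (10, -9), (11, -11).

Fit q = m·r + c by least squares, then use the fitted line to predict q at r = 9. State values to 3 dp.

Normal-equation sums: Σr·r = 337, Σr = 39, Σ1 = 5.
Right-hand side: Σr·q = -347, Σq = -41.
So MᵀM·[m, c]ᵀ = Mᵀq: [[337, 39]; [39, 5]]·[m, c]ᵀ = [-347, -41]ᵀ.
Eliminating c: 5·(row 1) − 39·(row 2) gives 164·m = 5·(-347) − 39·(-41) = -136, so m = -34/41.
Then c = ((-41) − 39·(-34/41))/5 = -71/41.
At r = 9: q̂ = (-34/41)·(9) + (-71/41)·(1) = -377/41.

q̂ = -9.195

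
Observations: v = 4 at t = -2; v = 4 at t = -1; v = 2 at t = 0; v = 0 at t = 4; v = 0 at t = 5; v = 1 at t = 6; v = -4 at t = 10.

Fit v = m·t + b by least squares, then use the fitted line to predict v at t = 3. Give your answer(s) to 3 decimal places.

v̂ = 1.086

Sums needed: Σt·t = 182, Σt = 22, Σ1 = 7.
Moment sums: Σt·v = -46, Σv = 7.
Normal equations: [[182, 22]; [22, 7]]·[m, b]ᵀ = [-46, 7]ᵀ.
Δ = 182·7 − 22² = 790.
m = ((-46)·7 − 22·7)/790 = -238/395; b = (182·7 − 22·(-46))/790 = 1143/395.
At t = 3: v̂ = (-238/395)·(3) + (1143/395)·(1) = 429/395.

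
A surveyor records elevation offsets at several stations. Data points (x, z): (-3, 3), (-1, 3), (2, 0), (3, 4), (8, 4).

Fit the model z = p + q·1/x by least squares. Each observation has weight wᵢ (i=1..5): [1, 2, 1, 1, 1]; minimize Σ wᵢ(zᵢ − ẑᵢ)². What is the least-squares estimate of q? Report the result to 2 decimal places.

q = -0.58

Normal-equation sums: Σwᵢ·1 = 6, Σwᵢ·1/x = -11/8, Σwᵢ·1/x·1/x = 1433/576.
And Σwᵢ·z = 17, Σwᵢ·1/x·z = -31/6.
So MᵀWM·[p, q]ᵀ = MᵀWz: [[6, -11/8]; [-11/8, 1433/576]]·[p, q]ᵀ = [17, -31/6]ᵀ.
Δ = 6·(1433/576) − (-11/8)² = 2503/192.
p = (17·(1433/576) − (-11/8)·(-31/6))/(2503/192) = 20269/7509; q = (6·(-31/6) − (-11/8)·17)/(2503/192) = -1464/2503.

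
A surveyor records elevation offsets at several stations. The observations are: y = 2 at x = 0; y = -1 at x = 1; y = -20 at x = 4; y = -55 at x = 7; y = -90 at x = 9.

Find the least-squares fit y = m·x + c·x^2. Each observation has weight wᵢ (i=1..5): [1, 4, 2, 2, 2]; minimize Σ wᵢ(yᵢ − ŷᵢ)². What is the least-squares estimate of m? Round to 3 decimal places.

The normal equations are: 296·m + 2276·c = -2554;  2276·m + 18440·c = -20614.
Eliminating c: 18440·(row 1) − 2276·(row 2) gives 278064·m = 18440·(-2554) − 2276·(-20614) = -178296, so m = -7429/11586.
Then c = ((-20614) − 2276·(-7429/11586))/18440 = -12035/11586.

m = -0.641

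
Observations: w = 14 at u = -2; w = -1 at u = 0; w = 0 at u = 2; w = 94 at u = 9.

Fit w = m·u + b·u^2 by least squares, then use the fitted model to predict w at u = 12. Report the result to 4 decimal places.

The normal equations are: 89·m + 729·b = 818;  729·m + 6593·b = 7670.
(Σu·u = 89, Σu·u^2 = 729, Σu^2·u^2 = 6593, Σu·w = 818, Σu^2·w = 7670.)
Eliminating b: 6593·(row 1) − 729·(row 2) gives 55336·m = 6593·818 − 729·7670 = -198356, so m = -49589/13834.
Then b = (7670 − 729·(-49589/13834))/6593 = 21577/13834.
At u = 12: ŵ = (-49589/13834)·(12) + (21577/13834)·(144) = 1256010/6917.

ŵ = 181.5831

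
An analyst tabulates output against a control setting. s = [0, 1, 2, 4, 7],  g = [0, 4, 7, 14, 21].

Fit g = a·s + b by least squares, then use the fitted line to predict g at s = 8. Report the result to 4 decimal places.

ĝ = 24.7662

Entries of MᵀM: Σs·s = 70, Σs = 14, Σ1 = 5.
Moment sums: Σs·g = 221, Σg = 46.
MᵀM·[a, b]ᵀ = Mᵀg becomes [[70, 14]; [14, 5]]·[a, b]ᵀ = [221, 46]ᵀ.
Eliminating b: 5·(row 1) − 14·(row 2) gives 154·a = 5·221 − 14·46 = 461, so a = 461/154.
Then b = (46 − 14·(461/154))/5 = 9/11.
At s = 8: ĝ = (461/154)·(8) + (9/11)·(1) = 1907/77.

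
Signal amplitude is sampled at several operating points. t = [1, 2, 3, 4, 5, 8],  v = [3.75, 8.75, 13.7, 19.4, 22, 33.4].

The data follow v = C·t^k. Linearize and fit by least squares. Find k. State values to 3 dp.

Let Y = ln v. Fitting Y = k·ln t + ln C by least squares:
Σln t = 6.8669, Σ(ln t)² = 10.5236, Σln v = 15.6731, Σln t·ln v = 20.7604.
Equations: 10.5236·k + 6.8669·ln C = 20.7604;  6.8669·k + 6·ln C = 15.6731.
Slope k = (n·Σln t·ln v − Σln t·Σln v)/(n·Σ(ln t)² − (Σln t)²) = (6·20.7604 − 6.8669·15.6731)/15.9867 = 1.05940; ln C = (Σln v − k·Σln t)/n = 1.39970.

k = 1.059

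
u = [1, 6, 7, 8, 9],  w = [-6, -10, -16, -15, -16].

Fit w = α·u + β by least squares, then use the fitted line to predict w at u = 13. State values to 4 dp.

Compute the Gram sums: Σu·u = 231, Σu = 31, Σ1 = 5.
Right-hand side: Σu·w = -442, Σw = -63.
Δ = 231·5 − 31² = 194.
α = ((-442)·5 − 31·(-63))/194 = -257/194; β = (231·(-63) − 31·(-442))/194 = -851/194.
At u = 13: ŵ = (-257/194)·(13) + (-851/194)·(1) = -2096/97.

ŵ = -21.6082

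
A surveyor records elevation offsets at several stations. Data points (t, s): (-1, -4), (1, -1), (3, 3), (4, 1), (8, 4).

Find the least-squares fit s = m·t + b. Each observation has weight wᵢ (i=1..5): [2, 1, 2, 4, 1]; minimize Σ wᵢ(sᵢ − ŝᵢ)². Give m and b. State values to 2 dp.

From the data, Σwᵢ·t·t = 149, Σwᵢ·t = 29, Σwᵢ·1 = 10.
Right-hand side: Σwᵢ·t·s = 73, Σwᵢ·s = 5.
Normal equations: [[149, 29]; [29, 10]]·[m, b]ᵀ = [73, 5]ᵀ.
Determinant 149·10 − 29² = 649.
m = (73·10 − 29·5)/649 = 585/649; b = (149·5 − 29·73)/649 = -1372/649.

m = 0.90, b = -2.11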